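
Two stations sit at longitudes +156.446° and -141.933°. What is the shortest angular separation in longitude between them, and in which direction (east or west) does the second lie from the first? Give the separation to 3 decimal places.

Raw difference: -141.933 − 156.446 = -298.379°.
Normalise into (−180°, 180°]: -298.379° + 360° = 61.621°.
Positive ⇒ the second point lies to the east; separation 61.621°.

61.621° east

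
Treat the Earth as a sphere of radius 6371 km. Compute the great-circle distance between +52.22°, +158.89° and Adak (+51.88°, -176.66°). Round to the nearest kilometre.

1664 km

Δλ = -176.66 − 158.89 = -335.55°; wrapped into (−180°, 180°]: 24.45°.
Δφ = 51.88 − 52.22 = -0.34°.
a = sin²(Δφ/2) + cos φ₁ · cos φ₂ · sin²(Δλ/2) = 0.016966.
c = 2·atan2(√a, √(1−a)) = 0.26125 rad → d = 6371·c ≈ 1664.42 km.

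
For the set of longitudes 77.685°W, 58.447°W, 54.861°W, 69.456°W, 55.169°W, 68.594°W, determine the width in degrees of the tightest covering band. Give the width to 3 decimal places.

Sort the longitudes: -77.685°, -69.456°, -68.594°, -58.447°, -55.169°, -54.861°.
Eastward gaps between consecutive values (wrapping around): 8.229°, 0.862°, 10.147°, 3.278°, 0.308°, 337.176°.
Largest gap = 337.176° ⇒ minimal covering band is its complement: 360° − 337.176° = 22.824°.
Band runs from -77.685° eastward to -54.861°.

22.824°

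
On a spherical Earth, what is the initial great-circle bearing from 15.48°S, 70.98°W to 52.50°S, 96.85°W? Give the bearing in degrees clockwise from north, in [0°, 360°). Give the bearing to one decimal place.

203.2°

Δλ = -96.85 − -70.98 = -25.87°.
θ = atan2( sin Δλ · cos φ₂ , cos φ₁ · sin φ₂ − sin φ₁ · cos φ₂ · cos Δλ )
  = atan2(-0.26562, -0.61838) = -156.754° → normalised to [0°, 360°): 203.246°.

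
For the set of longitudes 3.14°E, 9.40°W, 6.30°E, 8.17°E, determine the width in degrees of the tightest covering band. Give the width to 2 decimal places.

Sort the longitudes: -9.40°, +3.14°, +6.30°, +8.17°.
Eastward gaps between consecutive values (wrapping around): 12.54°, 3.16°, 1.87°, 342.43°.
Largest gap = 342.43° ⇒ minimal covering band is its complement: 360° − 342.43° = 17.57°.
Band runs from -9.40° eastward to +8.17°.

17.57°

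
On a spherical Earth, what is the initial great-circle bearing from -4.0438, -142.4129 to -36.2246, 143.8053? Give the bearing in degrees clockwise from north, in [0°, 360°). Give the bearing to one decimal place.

Δλ = 143.8053 − -142.4129 = 286.2182°; wrapped into (−180°, 180°]: -73.7818°.
θ = atan2( sin Δλ · cos φ₂ , cos φ₁ · sin φ₂ − sin φ₁ · cos φ₂ · cos Δλ )
  = atan2(-0.77460, -0.57359) = -126.520° → normalised to [0°, 360°): 233.480°.

233.5°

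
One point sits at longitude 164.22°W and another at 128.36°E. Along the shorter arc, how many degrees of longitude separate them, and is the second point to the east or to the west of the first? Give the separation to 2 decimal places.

67.42° west

Raw difference: 128.36 − -164.22 = 292.58°.
Normalise into (−180°, 180°]: 292.58° − 360° = -67.42°.
Negative ⇒ the second point lies to the west; separation 67.42°.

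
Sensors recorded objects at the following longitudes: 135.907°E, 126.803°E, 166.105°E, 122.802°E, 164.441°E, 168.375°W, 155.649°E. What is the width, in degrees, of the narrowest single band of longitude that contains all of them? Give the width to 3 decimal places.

68.823°

Sort the longitudes: -168.375°, +122.802°, +126.803°, +135.907°, +155.649°, +164.441°, +166.105°.
Eastward gaps between consecutive values (wrapping around): 291.177°, 4.001°, 9.104°, 19.742°, 8.792°, 1.664°, 25.520°.
Largest gap = 291.177° ⇒ minimal covering band is its complement: 360° − 291.177° = 68.823°.
Band runs from +122.802° eastward to -168.375°, crossing the antimeridian.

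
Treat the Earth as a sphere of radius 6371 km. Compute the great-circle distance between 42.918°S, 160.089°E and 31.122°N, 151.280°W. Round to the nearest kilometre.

9610 km

Δλ = -151.280 − 160.089 = -311.369°; wrapped into (−180°, 180°]: 48.631°.
Δφ = 31.122 − -42.918 = 74.040°.
a = sin²(Δφ/2) + cos φ₁ · cos φ₂ · sin²(Δλ/2) = 0.468810.
c = 2·atan2(√a, √(1−a)) = 1.50838 rad → d = 6371·c ≈ 9609.86 km.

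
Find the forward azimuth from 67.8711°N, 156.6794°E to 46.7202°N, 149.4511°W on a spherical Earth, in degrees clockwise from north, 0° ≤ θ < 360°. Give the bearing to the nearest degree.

Δλ = -149.4511 − 156.6794 = -306.1305°; wrapped into (−180°, 180°]: 53.8695°.
θ = atan2( sin Δλ · cos φ₂ , cos φ₁ · sin φ₂ − sin φ₁ · cos φ₂ · cos Δλ )
  = atan2(0.55371, -0.10021) = 100.259° → normalised to [0°, 360°): 100.259°.

100°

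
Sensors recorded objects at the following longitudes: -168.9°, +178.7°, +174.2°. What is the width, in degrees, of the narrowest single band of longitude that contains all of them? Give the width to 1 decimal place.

Sort the longitudes: -168.9°, +174.2°, +178.7°.
Eastward gaps between consecutive values (wrapping around): 343.1°, 4.5°, 12.4°.
Largest gap = 343.1° ⇒ minimal covering band is its complement: 360° − 343.1° = 16.9°.
Band runs from +174.2° eastward to -168.9°, crossing the antimeridian.

16.9°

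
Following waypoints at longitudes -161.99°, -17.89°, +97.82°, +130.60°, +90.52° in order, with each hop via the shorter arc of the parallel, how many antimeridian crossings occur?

0

Leg 1: -161.99° → -17.89°, shortest Δλ = 144.1° (east) — does not cross 180°.
Leg 2: -17.89° → +97.82°, shortest Δλ = 115.71° (east) — does not cross 180°.
Leg 3: +97.82° → +130.60°, shortest Δλ = 32.78° (east) — does not cross 180°.
Leg 4: +130.60° → +90.52°, shortest Δλ = -40.08° (west) — does not cross 180°.
Total crossings: 0.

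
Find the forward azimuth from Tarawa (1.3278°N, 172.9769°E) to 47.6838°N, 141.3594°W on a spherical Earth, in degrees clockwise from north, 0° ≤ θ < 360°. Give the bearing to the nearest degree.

Δλ = -141.3594 − 172.9769 = -314.3363°; wrapped into (−180°, 180°]: 45.6637°.
θ = atan2( sin Δλ · cos φ₂ , cos φ₁ · sin φ₂ − sin φ₁ · cos φ₂ · cos Δλ )
  = atan2(0.48152, 0.72834) = 33.470° → normalised to [0°, 360°): 33.470°.

33°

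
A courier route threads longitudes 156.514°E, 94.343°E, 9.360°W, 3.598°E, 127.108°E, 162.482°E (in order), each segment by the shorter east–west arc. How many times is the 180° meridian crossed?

Leg 1: +156.514° → +94.343°, shortest Δλ = -62.171° (west) — does not cross 180°.
Leg 2: +94.343° → -9.360°, shortest Δλ = -103.703° (west) — does not cross 180°.
Leg 3: -9.360° → +3.598°, shortest Δλ = 12.958° (east) — does not cross 180°.
Leg 4: +3.598° → +127.108°, shortest Δλ = 123.51° (east) — does not cross 180°.
Leg 5: +127.108° → +162.482°, shortest Δλ = 35.374° (east) — does not cross 180°.
Total crossings: 0.

0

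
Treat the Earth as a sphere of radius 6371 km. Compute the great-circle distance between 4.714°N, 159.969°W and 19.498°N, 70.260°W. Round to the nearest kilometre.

9802 km

Δλ = -70.260 − -159.969 = 89.709°.
Δφ = 19.498 − 4.714 = 14.784°.
a = sin²(Δφ/2) + cos φ₁ · cos φ₂ · sin²(Δλ/2) = 0.483899.
c = 2·atan2(√a, √(1−a)) = 1.53859 rad → d = 6371·c ≈ 9802.35 km.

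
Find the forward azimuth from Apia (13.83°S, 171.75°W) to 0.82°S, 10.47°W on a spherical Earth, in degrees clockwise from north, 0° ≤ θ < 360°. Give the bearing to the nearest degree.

Δλ = -10.47 − -171.75 = 161.28°.
θ = atan2( sin Δλ · cos φ₂ , cos φ₁ · sin φ₂ − sin φ₁ · cos φ₂ · cos Δλ )
  = atan2(0.32091, -0.24027) = 126.823° → normalised to [0°, 360°): 126.823°.

127°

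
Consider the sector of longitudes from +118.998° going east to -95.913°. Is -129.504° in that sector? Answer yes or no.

Yes

Band width going east from +118.998° to -95.913°: ((-95.913 − 118.998) mod 360) = 145.089°.
Offset of -129.504° east of the west edge: ((-129.504 − 118.998) mod 360) = 111.498°.
111.498° ≤ 145.089° ⇒ inside.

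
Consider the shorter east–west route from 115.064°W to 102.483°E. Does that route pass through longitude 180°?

Yes

Naïve |102.483 − -115.064| = 217.547° > 180°, so the shorter arc goes the other way round — across 180°.
Signed shortest Δλ = ((102.483 − -115.064 + 180) mod 360) − 180 = -142.453°.
Going west by 142.453° from -115.064° passes through 180° before reaching +102.483°.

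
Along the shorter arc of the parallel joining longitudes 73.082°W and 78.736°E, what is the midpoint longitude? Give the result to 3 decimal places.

Signed shortest Δλ from -73.082° to +78.736° is +151.818°.
Midpoint longitude = -73.082° + (+151.818°)/2 = -73.082° + 75.909° = +2.827°.

2.827°E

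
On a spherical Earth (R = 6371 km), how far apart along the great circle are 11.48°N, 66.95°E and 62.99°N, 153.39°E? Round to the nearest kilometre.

Δλ = 153.39 − 66.95 = 86.44°.
Δφ = 62.99 − 11.48 = 51.51°.
a = sin²(Δφ/2) + cos φ₁ · cos φ₂ · sin²(Δλ/2) = 0.397523.
c = 2·atan2(√a, √(1−a)) = 1.36438 rad → d = 6371·c ≈ 8692.47 km.

8692 km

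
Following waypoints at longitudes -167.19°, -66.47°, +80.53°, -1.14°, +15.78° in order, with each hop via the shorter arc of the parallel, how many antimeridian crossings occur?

0

Leg 1: -167.19° → -66.47°, shortest Δλ = 100.72° (east) — does not cross 180°.
Leg 2: -66.47° → +80.53°, shortest Δλ = 147.0° (east) — does not cross 180°.
Leg 3: +80.53° → -1.14°, shortest Δλ = -81.67° (west) — does not cross 180°.
Leg 4: -1.14° → +15.78°, shortest Δλ = 16.92° (east) — does not cross 180°.
Total crossings: 0.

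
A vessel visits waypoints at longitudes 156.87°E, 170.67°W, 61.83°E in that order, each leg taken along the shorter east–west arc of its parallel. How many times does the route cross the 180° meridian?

2

Leg 1: +156.87° → -170.67°, shortest Δλ = 32.46° (east) — crosses 180°.
Leg 2: -170.67° → +61.83°, shortest Δλ = -127.5° (west) — crosses 180°.
Total crossings: 2.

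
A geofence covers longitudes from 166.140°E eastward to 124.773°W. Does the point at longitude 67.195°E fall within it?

Band width going east from +166.140° to -124.773°: ((-124.773 − 166.140) mod 360) = 69.087°.
Offset of +67.195° east of the west edge: ((67.195 − 166.140) mod 360) = 261.055°.
261.055° > 69.087° ⇒ outside.

No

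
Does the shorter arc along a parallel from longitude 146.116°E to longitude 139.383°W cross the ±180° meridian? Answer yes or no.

Yes

Naïve |-139.383 − 146.116| = 285.499° > 180°, so the shorter arc goes the other way round — across 180°.
Signed shortest Δλ = ((-139.383 − 146.116 + 180) mod 360) − 180 = 74.501°.
Going east by 74.501° from +146.116° passes through 180° before reaching -139.383°.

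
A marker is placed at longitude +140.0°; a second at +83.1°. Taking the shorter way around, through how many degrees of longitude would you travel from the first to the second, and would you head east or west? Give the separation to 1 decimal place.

Raw difference: 83.1 − 140.0 = -56.9°.
Normalise into (−180°, 180°]: -56.9° stays -56.9°.
Negative ⇒ the second point lies to the west; separation 56.9°.

56.9° west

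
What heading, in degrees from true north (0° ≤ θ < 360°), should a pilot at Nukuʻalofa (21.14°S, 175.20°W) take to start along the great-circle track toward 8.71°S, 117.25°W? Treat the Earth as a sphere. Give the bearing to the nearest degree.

Δλ = -117.25 − -175.20 = 57.95°.
θ = atan2( sin Δλ · cos φ₂ , cos φ₁ · sin φ₂ − sin φ₁ · cos φ₂ · cos Δλ )
  = atan2(0.83781, 0.04793) = 86.726° → normalised to [0°, 360°): 86.726°.

87°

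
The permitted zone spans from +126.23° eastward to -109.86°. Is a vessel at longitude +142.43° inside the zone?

Band width going east from +126.23° to -109.86°: ((-109.86 − 126.23) mod 360) = 123.91°.
Offset of +142.43° east of the west edge: ((142.43 − 126.23) mod 360) = 16.20°.
16.20° ≤ 123.91° ⇒ inside.

Yes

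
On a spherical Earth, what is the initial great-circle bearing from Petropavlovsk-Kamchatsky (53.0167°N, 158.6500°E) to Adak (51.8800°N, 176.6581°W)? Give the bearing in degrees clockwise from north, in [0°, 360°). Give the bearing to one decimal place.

84.4°

Δλ = -176.6581 − 158.6500 = -335.3081°; wrapped into (−180°, 180°]: 24.6919°.
θ = atan2( sin Δλ · cos φ₂ , cos φ₁ · sin φ₂ − sin φ₁ · cos φ₂ · cos Δλ )
  = atan2(0.25787, 0.02525) = 84.408° → normalised to [0°, 360°): 84.408°.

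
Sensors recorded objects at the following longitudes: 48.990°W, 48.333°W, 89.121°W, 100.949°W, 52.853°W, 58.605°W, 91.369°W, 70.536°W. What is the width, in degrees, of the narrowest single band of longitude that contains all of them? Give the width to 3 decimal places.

Sort the longitudes: -100.949°, -91.369°, -89.121°, -70.536°, -58.605°, -52.853°, -48.990°, -48.333°.
Eastward gaps between consecutive values (wrapping around): 9.580°, 2.248°, 18.585°, 11.931°, 5.752°, 3.863°, 0.657°, 307.384°.
Largest gap = 307.384° ⇒ minimal covering band is its complement: 360° − 307.384° = 52.616°.
Band runs from -100.949° eastward to -48.333°.

52.616°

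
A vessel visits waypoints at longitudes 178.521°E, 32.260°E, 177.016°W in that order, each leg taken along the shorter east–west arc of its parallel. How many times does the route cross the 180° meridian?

Leg 1: +178.521° → +32.260°, shortest Δλ = -146.261° (west) — does not cross 180°.
Leg 2: +32.260° → -177.016°, shortest Δλ = 150.724° (east) — crosses 180°.
Total crossings: 1.

1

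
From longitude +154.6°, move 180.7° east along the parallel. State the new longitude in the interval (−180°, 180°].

Start at +154.6°; shift +180.7° → +335.3°.
+335.3° lies outside (−180°, 180°]; subtract 360° → -24.7°.

-24.7°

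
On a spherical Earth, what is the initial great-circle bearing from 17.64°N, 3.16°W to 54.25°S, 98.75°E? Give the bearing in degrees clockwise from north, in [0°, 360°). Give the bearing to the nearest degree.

Δλ = 98.75 − -3.16 = 101.91°.
θ = atan2( sin Δλ · cos φ₂ , cos φ₁ · sin φ₂ − sin φ₁ · cos φ₂ · cos Δλ )
  = atan2(0.57167, -0.73687) = 142.195° → normalised to [0°, 360°): 142.195°.

142°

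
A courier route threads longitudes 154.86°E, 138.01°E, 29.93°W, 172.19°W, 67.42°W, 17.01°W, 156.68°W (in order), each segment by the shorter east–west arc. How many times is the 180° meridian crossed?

0

Leg 1: +154.86° → +138.01°, shortest Δλ = -16.85° (west) — does not cross 180°.
Leg 2: +138.01° → -29.93°, shortest Δλ = -167.94° (west) — does not cross 180°.
Leg 3: -29.93° → -172.19°, shortest Δλ = -142.26° (west) — does not cross 180°.
Leg 4: -172.19° → -67.42°, shortest Δλ = 104.77° (east) — does not cross 180°.
Leg 5: -67.42° → -17.01°, shortest Δλ = 50.41° (east) — does not cross 180°.
Leg 6: -17.01° → -156.68°, shortest Δλ = -139.67° (west) — does not cross 180°.
Total crossings: 0.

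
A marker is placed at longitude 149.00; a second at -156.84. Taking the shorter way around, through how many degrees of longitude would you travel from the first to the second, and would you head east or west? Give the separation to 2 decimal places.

54.16° east

Raw difference: -156.84 − 149.00 = -305.84°.
Normalise into (−180°, 180°]: -305.84° + 360° = 54.16°.
Positive ⇒ the second point lies to the east; separation 54.16°.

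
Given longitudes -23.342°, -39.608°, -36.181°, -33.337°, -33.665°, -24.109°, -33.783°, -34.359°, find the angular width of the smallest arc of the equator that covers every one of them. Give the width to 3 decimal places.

Sort the longitudes: -39.608°, -36.181°, -34.359°, -33.783°, -33.665°, -33.337°, -24.109°, -23.342°.
Eastward gaps between consecutive values (wrapping around): 3.427°, 1.822°, 0.576°, 0.118°, 0.328°, 9.228°, 0.767°, 343.734°.
Largest gap = 343.734° ⇒ minimal covering band is its complement: 360° − 343.734° = 16.266°.
Band runs from -39.608° eastward to -23.342°.

16.266°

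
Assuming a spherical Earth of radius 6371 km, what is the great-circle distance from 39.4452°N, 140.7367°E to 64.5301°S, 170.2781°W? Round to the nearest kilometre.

12324 km

Δλ = -170.2781 − 140.7367 = -311.0148°; wrapped into (−180°, 180°]: 48.9852°.
Δφ = -64.5301 − 39.4452 = -103.9753°.
a = sin²(Δφ/2) + cos φ₁ · cos φ₂ · sin²(Δλ/2) = 0.677829.
c = 2·atan2(√a, √(1−a)) = 1.93441 rad → d = 6371·c ≈ 12324.15 km.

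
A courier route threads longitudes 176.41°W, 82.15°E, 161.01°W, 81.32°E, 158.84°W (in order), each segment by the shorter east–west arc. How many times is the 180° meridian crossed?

Leg 1: -176.41° → +82.15°, shortest Δλ = -101.44° (west) — crosses 180°.
Leg 2: +82.15° → -161.01°, shortest Δλ = 116.84° (east) — crosses 180°.
Leg 3: -161.01° → +81.32°, shortest Δλ = -117.67° (west) — crosses 180°.
Leg 4: +81.32° → -158.84°, shortest Δλ = 119.84° (east) — crosses 180°.
Total crossings: 4.

4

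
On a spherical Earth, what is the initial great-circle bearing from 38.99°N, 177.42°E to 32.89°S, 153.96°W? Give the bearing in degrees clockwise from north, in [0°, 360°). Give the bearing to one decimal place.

Δλ = -153.96 − 177.42 = -331.38°; wrapped into (−180°, 180°]: 28.62°.
θ = atan2( sin Δλ · cos φ₂ , cos φ₁ · sin φ₂ − sin φ₁ · cos φ₂ · cos Δλ )
  = atan2(0.40222, -0.88585) = 155.580° → normalised to [0°, 360°): 155.580°.

155.6°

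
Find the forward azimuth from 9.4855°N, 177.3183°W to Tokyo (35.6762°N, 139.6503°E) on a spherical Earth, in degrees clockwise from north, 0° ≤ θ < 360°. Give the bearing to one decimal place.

Δλ = 139.6503 − -177.3183 = 316.9686°; wrapped into (−180°, 180°]: -43.0314°.
θ = atan2( sin Δλ · cos φ₂ , cos φ₁ · sin φ₂ − sin φ₁ · cos φ₂ · cos Δλ )
  = atan2(-0.55433, 0.47737) = -49.266° → normalised to [0°, 360°): 310.734°.

310.7°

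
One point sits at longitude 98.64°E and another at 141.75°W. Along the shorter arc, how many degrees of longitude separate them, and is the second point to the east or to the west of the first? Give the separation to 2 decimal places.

Raw difference: -141.75 − 98.64 = -240.39°.
Normalise into (−180°, 180°]: -240.39° + 360° = 119.61°.
Positive ⇒ the second point lies to the east; separation 119.61°.

119.61° east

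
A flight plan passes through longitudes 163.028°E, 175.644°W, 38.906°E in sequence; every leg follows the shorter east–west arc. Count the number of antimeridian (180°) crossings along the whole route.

Leg 1: +163.028° → -175.644°, shortest Δλ = 21.328° (east) — crosses 180°.
Leg 2: -175.644° → +38.906°, shortest Δλ = -145.45° (west) — crosses 180°.
Total crossings: 2.

2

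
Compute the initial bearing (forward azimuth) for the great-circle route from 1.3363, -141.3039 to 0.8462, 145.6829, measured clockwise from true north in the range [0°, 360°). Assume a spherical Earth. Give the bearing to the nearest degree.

Δλ = 145.6829 − -141.3039 = 286.9868°; wrapped into (−180°, 180°]: -73.0132°.
θ = atan2( sin Δλ · cos φ₂ , cos φ₁ · sin φ₂ − sin φ₁ · cos φ₂ · cos Δλ )
  = atan2(-0.95627, 0.00795) = -89.524° → normalised to [0°, 360°): 270.476°.

270°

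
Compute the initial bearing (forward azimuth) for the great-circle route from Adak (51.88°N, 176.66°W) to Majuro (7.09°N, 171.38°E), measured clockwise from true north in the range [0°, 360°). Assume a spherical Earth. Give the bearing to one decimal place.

196.7°

Δλ = 171.38 − -176.66 = 348.04°; wrapped into (−180°, 180°]: -11.96°.
θ = atan2( sin Δλ · cos φ₂ , cos φ₁ · sin φ₂ − sin φ₁ · cos φ₂ · cos Δλ )
  = atan2(-0.20564, -0.68756) = -163.349° → normalised to [0°, 360°): 196.651°.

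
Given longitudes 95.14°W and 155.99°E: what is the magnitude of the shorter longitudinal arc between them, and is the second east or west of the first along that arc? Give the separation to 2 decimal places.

Raw difference: 155.99 − -95.14 = 251.13°.
Normalise into (−180°, 180°]: 251.13° − 360° = -108.87°.
Negative ⇒ the second point lies to the west; separation 108.87°.

108.87° west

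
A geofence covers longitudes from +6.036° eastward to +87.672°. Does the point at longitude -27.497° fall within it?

Band width going east from +6.036° to +87.672°: ((87.672 − 6.036) mod 360) = 81.636°.
Offset of -27.497° east of the west edge: ((-27.497 − 6.036) mod 360) = 326.467°.
326.467° > 81.636° ⇒ outside.

No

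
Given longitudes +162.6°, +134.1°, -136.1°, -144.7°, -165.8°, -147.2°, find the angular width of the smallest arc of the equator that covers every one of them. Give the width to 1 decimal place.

89.8°

Sort the longitudes: -165.8°, -147.2°, -144.7°, -136.1°, +134.1°, +162.6°.
Eastward gaps between consecutive values (wrapping around): 18.6°, 2.5°, 8.6°, 270.2°, 28.5°, 31.6°.
Largest gap = 270.2° ⇒ minimal covering band is its complement: 360° − 270.2° = 89.8°.
Band runs from +134.1° eastward to -136.1°, crossing the antimeridian.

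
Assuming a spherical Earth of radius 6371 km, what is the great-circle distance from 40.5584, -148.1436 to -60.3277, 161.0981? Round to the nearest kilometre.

Δλ = 161.0981 − -148.1436 = 309.2417°; wrapped into (−180°, 180°]: -50.7583°.
Δφ = -60.3277 − 40.5584 = -100.8861°.
a = sin²(Δφ/2) + cos φ₁ · cos φ₂ · sin²(Δλ/2) = 0.663520.
c = 2·atan2(√a, √(1−a)) = 1.90397 rad → d = 6371·c ≈ 12130.17 km.

12130 km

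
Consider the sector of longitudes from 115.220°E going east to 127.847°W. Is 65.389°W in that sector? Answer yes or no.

No

Band width going east from +115.220° to -127.847°: ((-127.847 − 115.220) mod 360) = 116.933°.
Offset of -65.389° east of the west edge: ((-65.389 − 115.220) mod 360) = 179.391°.
179.391° > 116.933° ⇒ outside.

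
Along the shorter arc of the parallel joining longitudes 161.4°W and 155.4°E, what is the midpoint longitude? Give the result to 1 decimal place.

Signed shortest Δλ from -161.4° to +155.4° is -43.2°.
Midpoint longitude = -161.4° + (-43.2°)/2 = -161.4° − 21.6° = -183.0°.
Normalise into (−180°, 180°]: +177.0°.
(The naïve average (-161.4 + +155.4)/2 = -3.0° is on the wrong side of the globe.)

177.0°E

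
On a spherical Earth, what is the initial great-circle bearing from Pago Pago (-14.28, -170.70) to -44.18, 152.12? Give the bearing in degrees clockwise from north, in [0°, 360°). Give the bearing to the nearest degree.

219°

Δλ = 152.12 − -170.70 = 322.82°; wrapped into (−180°, 180°]: -37.18°.
θ = atan2( sin Δλ · cos φ₂ , cos φ₁ · sin φ₂ − sin φ₁ · cos φ₂ · cos Δλ )
  = atan2(-0.43339, -0.53444) = -140.961° → normalised to [0°, 360°): 219.039°.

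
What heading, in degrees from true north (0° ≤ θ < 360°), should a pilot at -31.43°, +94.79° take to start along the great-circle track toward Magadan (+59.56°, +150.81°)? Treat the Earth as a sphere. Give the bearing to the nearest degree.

Δλ = 150.81 − 94.79 = 56.02°.
θ = atan2( sin Δλ · cos φ₂ , cos φ₁ · sin φ₂ − sin φ₁ · cos φ₂ · cos Δλ )
  = atan2(0.42012, 0.88332) = 25.436° → normalised to [0°, 360°): 25.436°.

25°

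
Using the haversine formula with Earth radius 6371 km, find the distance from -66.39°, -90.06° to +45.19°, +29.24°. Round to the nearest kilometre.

Δλ = 29.24 − -90.06 = 119.30°.
Δφ = 45.19 − -66.39 = 111.58°.
a = sin²(Δφ/2) + cos φ₁ · cos φ₂ · sin²(Δλ/2) = 0.894098.
c = 2·atan2(√a, √(1−a)) = 2.47867 rad → d = 6371·c ≈ 15791.60 km.

15792 km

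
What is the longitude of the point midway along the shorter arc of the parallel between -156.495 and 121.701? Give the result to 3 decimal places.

+162.603°

Signed shortest Δλ from -156.495° to +121.701° is -81.804°.
Midpoint longitude = -156.495° + (-81.804°)/2 = -156.495° − 40.902° = -197.397°.
Normalise into (−180°, 180°]: +162.603°.
(The naïve average (-156.495 + +121.701)/2 = -17.397° is on the wrong side of the globe.)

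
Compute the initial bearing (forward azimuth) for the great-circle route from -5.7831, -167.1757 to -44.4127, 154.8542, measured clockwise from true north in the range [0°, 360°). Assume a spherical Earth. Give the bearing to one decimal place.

214.5°

Δλ = 154.8542 − -167.1757 = 322.0299°; wrapped into (−180°, 180°]: -37.9701°.
θ = atan2( sin Δλ · cos φ₂ , cos φ₁ · sin φ₂ − sin φ₁ · cos φ₂ · cos Δλ )
  = atan2(-0.43948, -0.63952) = -145.503° → normalised to [0°, 360°): 214.497°.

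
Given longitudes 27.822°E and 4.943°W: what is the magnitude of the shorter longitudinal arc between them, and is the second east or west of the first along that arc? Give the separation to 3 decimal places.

Raw difference: -4.943 − 27.822 = -32.765°.
Normalise into (−180°, 180°]: -32.765° stays -32.765°.
Negative ⇒ the second point lies to the west; separation 32.765°.

32.765° west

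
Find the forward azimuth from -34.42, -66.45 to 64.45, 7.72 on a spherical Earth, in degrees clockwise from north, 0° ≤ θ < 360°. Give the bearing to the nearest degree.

Δλ = 7.72 − -66.45 = 74.17°.
θ = atan2( sin Δλ · cos φ₂ , cos φ₁ · sin φ₂ − sin φ₁ · cos φ₂ · cos Δλ )
  = atan2(0.41494, 0.81075) = 27.103° → normalised to [0°, 360°): 27.103°.

27°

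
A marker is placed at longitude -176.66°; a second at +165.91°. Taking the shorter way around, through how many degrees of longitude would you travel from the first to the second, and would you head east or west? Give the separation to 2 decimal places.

Raw difference: 165.91 − -176.66 = 342.57°.
Normalise into (−180°, 180°]: 342.57° − 360° = -17.43°.
Negative ⇒ the second point lies to the west; separation 17.43°.

17.43° west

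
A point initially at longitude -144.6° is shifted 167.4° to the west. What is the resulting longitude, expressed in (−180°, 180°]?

+48.0°

Start at -144.6°; shift −167.4° → -312.0°.
-312.0° lies outside (−180°, 180°]; add 360° → +48.0°.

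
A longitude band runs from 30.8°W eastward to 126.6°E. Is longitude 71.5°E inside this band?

Yes

Band width going east from -30.8° to +126.6°: ((126.6 − -30.8) mod 360) = 157.4°.
Offset of +71.5° east of the west edge: ((71.5 − -30.8) mod 360) = 102.3°.
102.3° ≤ 157.4° ⇒ inside.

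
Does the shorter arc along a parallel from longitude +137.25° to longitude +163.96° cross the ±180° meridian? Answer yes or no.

Signed shortest Δλ = ((163.96 − 137.25 + 180) mod 360) − 180 = 26.71°.
Going east by 26.71° from +137.25° reaches +163.96° without touching 180°.

No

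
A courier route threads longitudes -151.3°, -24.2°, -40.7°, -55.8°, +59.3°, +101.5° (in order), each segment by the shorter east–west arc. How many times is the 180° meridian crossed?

Leg 1: -151.3° → -24.2°, shortest Δλ = 127.1° (east) — does not cross 180°.
Leg 2: -24.2° → -40.7°, shortest Δλ = -16.5° (west) — does not cross 180°.
Leg 3: -40.7° → -55.8°, shortest Δλ = -15.1° (west) — does not cross 180°.
Leg 4: -55.8° → +59.3°, shortest Δλ = 115.1° (east) — does not cross 180°.
Leg 5: +59.3° → +101.5°, shortest Δλ = 42.2° (east) — does not cross 180°.
Total crossings: 0.

0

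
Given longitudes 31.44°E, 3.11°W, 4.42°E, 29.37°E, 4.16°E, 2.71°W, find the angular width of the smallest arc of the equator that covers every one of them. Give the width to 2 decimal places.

Sort the longitudes: -3.11°, -2.71°, +4.16°, +4.42°, +29.37°, +31.44°.
Eastward gaps between consecutive values (wrapping around): 0.40°, 6.87°, 0.26°, 24.95°, 2.07°, 325.45°.
Largest gap = 325.45° ⇒ minimal covering band is its complement: 360° − 325.45° = 34.55°.
Band runs from -3.11° eastward to +31.44°.

34.55°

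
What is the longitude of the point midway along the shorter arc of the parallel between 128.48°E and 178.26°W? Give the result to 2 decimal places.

Signed shortest Δλ from +128.48° to -178.26° is +53.26°.
Midpoint longitude = +128.48° + (+53.26°)/2 = +128.48° + 26.63° = +155.11°.
(The naïve average (+128.48 + -178.26)/2 = -24.89° is on the wrong side of the globe.)

155.11°E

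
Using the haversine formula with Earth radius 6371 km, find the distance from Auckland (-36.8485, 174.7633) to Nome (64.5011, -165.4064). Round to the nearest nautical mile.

Δλ = -165.4064 − 174.7633 = -340.1697°; wrapped into (−180°, 180°]: 19.8303°.
Δφ = 64.5011 − -36.8485 = 101.3496°.
a = sin²(Δφ/2) + cos φ₁ · cos φ₂ · sin²(Δλ/2) = 0.608611.
c = 2·atan2(√a, √(1−a)) = 1.78976 rad → d = 6371·c ≈ 11402.59 km ≈ 6156.91 nmi.

6157 nmi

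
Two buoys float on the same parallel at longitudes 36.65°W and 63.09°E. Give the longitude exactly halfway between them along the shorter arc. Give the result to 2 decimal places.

13.22°E

Signed shortest Δλ from -36.65° to +63.09° is +99.74°.
Midpoint longitude = -36.65° + (+99.74°)/2 = -36.65° + 49.87° = +13.22°.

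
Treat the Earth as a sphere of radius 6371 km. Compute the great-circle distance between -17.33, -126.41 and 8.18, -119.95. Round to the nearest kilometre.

Δλ = -119.95 − -126.41 = 6.46°.
Δφ = 8.18 − -17.33 = 25.51°.
a = sin²(Δφ/2) + cos φ₁ · cos φ₂ · sin²(Δλ/2) = 0.051745.
c = 2·atan2(√a, √(1−a)) = 0.45897 rad → d = 6371·c ≈ 2924.08 km.

2924 km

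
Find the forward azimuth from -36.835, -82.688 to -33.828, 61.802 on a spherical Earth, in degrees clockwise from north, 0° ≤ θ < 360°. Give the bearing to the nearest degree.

Δλ = 61.802 − -82.688 = 144.490°.
θ = atan2( sin Δλ · cos φ₂ , cos φ₁ · sin φ₂ − sin φ₁ · cos φ₂ · cos Δλ )
  = atan2(0.48252, -0.85096) = 150.446° → normalised to [0°, 360°): 150.446°.

150°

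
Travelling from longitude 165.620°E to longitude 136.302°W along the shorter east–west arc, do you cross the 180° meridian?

Naïve |-136.302 − 165.620| = 301.922° > 180°, so the shorter arc goes the other way round — across 180°.
Signed shortest Δλ = ((-136.302 − 165.620 + 180) mod 360) − 180 = 58.078°.
Going east by 58.078° from +165.620° passes through 180° before reaching -136.302°.

Yes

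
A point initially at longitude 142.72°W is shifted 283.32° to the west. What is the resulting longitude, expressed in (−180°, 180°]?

Start at -142.72°; shift −283.32° → -426.04°.
-426.04° lies outside (−180°, 180°]; add 360° → -66.04°.

66.04°W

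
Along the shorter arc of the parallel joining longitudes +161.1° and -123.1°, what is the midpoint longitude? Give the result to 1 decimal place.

-161.0°

Signed shortest Δλ from +161.1° to -123.1° is +75.8°.
Midpoint longitude = +161.1° + (+75.8°)/2 = +161.1° + 37.9° = +199.0°.
Normalise into (−180°, 180°]: -161.0°.
(The naïve average (+161.1 + -123.1)/2 = 19.0° is on the wrong side of the globe.)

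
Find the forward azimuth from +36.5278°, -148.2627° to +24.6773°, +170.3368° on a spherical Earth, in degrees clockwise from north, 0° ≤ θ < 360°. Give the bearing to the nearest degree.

Δλ = 170.3368 − -148.2627 = 318.5995°; wrapped into (−180°, 180°]: -41.4005°.
θ = atan2( sin Δλ · cos φ₂ , cos φ₁ · sin φ₂ − sin φ₁ · cos φ₂ · cos Δλ )
  = atan2(-0.60092, -0.07020) = -96.663° → normalised to [0°, 360°): 263.337°.

263°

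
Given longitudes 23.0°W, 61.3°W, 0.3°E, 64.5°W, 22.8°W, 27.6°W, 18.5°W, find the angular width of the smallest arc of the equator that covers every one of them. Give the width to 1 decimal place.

Sort the longitudes: -64.5°, -61.3°, -27.6°, -23.0°, -22.8°, -18.5°, +0.3°.
Eastward gaps between consecutive values (wrapping around): 3.2°, 33.7°, 4.6°, 0.2°, 4.3°, 18.8°, 295.2°.
Largest gap = 295.2° ⇒ minimal covering band is its complement: 360° − 295.2° = 64.8°.
Band runs from -64.5° eastward to +0.3°.

64.8°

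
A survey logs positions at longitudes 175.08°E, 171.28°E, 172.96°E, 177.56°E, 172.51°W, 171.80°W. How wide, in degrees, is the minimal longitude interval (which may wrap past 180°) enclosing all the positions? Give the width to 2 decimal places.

16.92°

Sort the longitudes: -172.51°, -171.80°, +171.28°, +172.96°, +175.08°, +177.56°.
Eastward gaps between consecutive values (wrapping around): 0.71°, 343.08°, 1.68°, 2.12°, 2.48°, 9.93°.
Largest gap = 343.08° ⇒ minimal covering band is its complement: 360° − 343.08° = 16.92°.
Band runs from +171.28° eastward to -171.80°, crossing the antimeridian.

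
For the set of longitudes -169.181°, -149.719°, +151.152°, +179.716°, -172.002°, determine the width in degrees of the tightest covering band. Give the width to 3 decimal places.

Sort the longitudes: -172.002°, -169.181°, -149.719°, +151.152°, +179.716°.
Eastward gaps between consecutive values (wrapping around): 2.821°, 19.462°, 300.871°, 28.564°, 8.282°.
Largest gap = 300.871° ⇒ minimal covering band is its complement: 360° − 300.871° = 59.129°.
Band runs from +151.152° eastward to -149.719°, crossing the antimeridian.

59.129°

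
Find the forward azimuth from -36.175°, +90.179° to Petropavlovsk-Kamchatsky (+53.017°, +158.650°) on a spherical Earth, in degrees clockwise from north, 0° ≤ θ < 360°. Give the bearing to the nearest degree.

Δλ = 158.650 − 90.179 = 68.471°.
θ = atan2( sin Δλ · cos φ₂ , cos φ₁ · sin φ₂ − sin φ₁ · cos φ₂ · cos Δλ )
  = atan2(0.55961, 0.77512) = 35.828° → normalised to [0°, 360°): 35.828°.

36°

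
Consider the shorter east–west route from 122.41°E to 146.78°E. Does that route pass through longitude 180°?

No

Signed shortest Δλ = ((146.78 − 122.41 + 180) mod 360) − 180 = 24.37°.
Going east by 24.37° from +122.41° reaches +146.78° without touching 180°.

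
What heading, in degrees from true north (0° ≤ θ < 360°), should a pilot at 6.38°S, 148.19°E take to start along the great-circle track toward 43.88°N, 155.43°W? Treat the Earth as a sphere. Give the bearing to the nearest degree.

39°

Δλ = -155.43 − 148.19 = -303.62°; wrapped into (−180°, 180°]: 56.38°.
θ = atan2( sin Δλ · cos φ₂ , cos φ₁ · sin φ₂ − sin φ₁ · cos φ₂ · cos Δλ )
  = atan2(0.60022, 0.73321) = 39.305° → normalised to [0°, 360°): 39.305°.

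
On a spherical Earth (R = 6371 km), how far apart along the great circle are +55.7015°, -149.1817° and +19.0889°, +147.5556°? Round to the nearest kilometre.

6600 km

Δλ = 147.5556 − -149.1817 = 296.7373°; wrapped into (−180°, 180°]: -63.2627°.
Δφ = 19.0889 − 55.7015 = -36.6126°.
a = sin²(Δφ/2) + cos φ₁ · cos φ₂ · sin²(Δλ/2) = 0.245126.
c = 2·atan2(√a, √(1−a)) = 1.03590 rad → d = 6371·c ≈ 6599.75 km.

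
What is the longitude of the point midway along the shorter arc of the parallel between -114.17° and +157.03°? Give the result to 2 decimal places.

Signed shortest Δλ from -114.17° to +157.03° is -88.80°.
Midpoint longitude = -114.17° + (-88.80°)/2 = -114.17° − 44.40° = -158.57°.
(The naïve average (-114.17 + +157.03)/2 = 21.43° is on the wrong side of the globe.)

-158.57°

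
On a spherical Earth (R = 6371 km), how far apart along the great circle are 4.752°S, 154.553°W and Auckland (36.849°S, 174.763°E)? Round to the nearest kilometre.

Δλ = 174.763 − -154.553 = 329.316°; wrapped into (−180°, 180°]: -30.684°.
Δφ = -36.849 − -4.752 = -32.097°.
a = sin²(Δφ/2) + cos φ₁ · cos φ₂ · sin²(Δλ/2) = 0.132250.
c = 2·atan2(√a, √(1−a)) = 0.74439 rad → d = 6371·c ≈ 4742.52 km.

4743 km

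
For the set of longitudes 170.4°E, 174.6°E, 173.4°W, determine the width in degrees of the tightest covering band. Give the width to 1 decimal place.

Sort the longitudes: -173.4°, +170.4°, +174.6°.
Eastward gaps between consecutive values (wrapping around): 343.8°, 4.2°, 12.0°.
Largest gap = 343.8° ⇒ minimal covering band is its complement: 360° − 343.8° = 16.2°.
Band runs from +170.4° eastward to -173.4°, crossing the antimeridian.

16.2°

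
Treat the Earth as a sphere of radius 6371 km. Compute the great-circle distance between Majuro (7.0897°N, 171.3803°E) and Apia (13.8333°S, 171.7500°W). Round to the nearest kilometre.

2980 km

Δλ = -171.7500 − 171.3803 = -343.1303°; wrapped into (−180°, 180°]: 16.8697°.
Δφ = -13.8333 − 7.0897 = -20.9230°.
a = sin²(Δφ/2) + cos φ₁ · cos φ₂ · sin²(Δλ/2) = 0.053702.
c = 2·atan2(√a, √(1−a)) = 0.46773 rad → d = 6371·c ≈ 2979.88 km.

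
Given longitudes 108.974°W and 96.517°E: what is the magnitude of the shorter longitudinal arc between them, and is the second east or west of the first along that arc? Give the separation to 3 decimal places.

154.509° west

Raw difference: 96.517 − -108.974 = 205.491°.
Normalise into (−180°, 180°]: 205.491° − 360° = -154.509°.
Negative ⇒ the second point lies to the west; separation 154.509°.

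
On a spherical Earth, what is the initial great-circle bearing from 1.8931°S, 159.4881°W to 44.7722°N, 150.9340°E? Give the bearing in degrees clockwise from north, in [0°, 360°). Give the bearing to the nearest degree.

Δλ = 150.9340 − -159.4881 = 310.4221°; wrapped into (−180°, 180°]: -49.5779°.
θ = atan2( sin Δλ · cos φ₂ , cos φ₁ · sin φ₂ − sin φ₁ · cos φ₂ · cos Δλ )
  = atan2(-0.54045, 0.71911) = -36.927° → normalised to [0°, 360°): 323.073°.

323°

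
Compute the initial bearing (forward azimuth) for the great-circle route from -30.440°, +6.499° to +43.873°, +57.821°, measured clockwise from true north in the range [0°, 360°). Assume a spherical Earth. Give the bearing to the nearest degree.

Δλ = 57.821 − 6.499 = 51.322°.
θ = atan2( sin Δλ · cos φ₂ , cos φ₁ · sin φ₂ − sin φ₁ · cos φ₂ · cos Δλ )
  = atan2(0.56277, 0.82577) = 34.275° → normalised to [0°, 360°): 34.275°.

34°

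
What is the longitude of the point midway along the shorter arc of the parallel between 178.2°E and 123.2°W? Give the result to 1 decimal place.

Signed shortest Δλ from +178.2° to -123.2° is +58.6°.
Midpoint longitude = +178.2° + (+58.6°)/2 = +178.2° + 29.3° = +207.5°.
Normalise into (−180°, 180°]: -152.5°.
(The naïve average (+178.2 + -123.2)/2 = 27.5° is on the wrong side of the globe.)

152.5°W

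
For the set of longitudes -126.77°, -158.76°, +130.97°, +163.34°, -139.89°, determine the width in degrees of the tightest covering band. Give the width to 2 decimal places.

102.26°

Sort the longitudes: -158.76°, -139.89°, -126.77°, +130.97°, +163.34°.
Eastward gaps between consecutive values (wrapping around): 18.87°, 13.12°, 257.74°, 32.37°, 37.90°.
Largest gap = 257.74° ⇒ minimal covering band is its complement: 360° − 257.74° = 102.26°.
Band runs from +130.97° eastward to -126.77°, crossing the antimeridian.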